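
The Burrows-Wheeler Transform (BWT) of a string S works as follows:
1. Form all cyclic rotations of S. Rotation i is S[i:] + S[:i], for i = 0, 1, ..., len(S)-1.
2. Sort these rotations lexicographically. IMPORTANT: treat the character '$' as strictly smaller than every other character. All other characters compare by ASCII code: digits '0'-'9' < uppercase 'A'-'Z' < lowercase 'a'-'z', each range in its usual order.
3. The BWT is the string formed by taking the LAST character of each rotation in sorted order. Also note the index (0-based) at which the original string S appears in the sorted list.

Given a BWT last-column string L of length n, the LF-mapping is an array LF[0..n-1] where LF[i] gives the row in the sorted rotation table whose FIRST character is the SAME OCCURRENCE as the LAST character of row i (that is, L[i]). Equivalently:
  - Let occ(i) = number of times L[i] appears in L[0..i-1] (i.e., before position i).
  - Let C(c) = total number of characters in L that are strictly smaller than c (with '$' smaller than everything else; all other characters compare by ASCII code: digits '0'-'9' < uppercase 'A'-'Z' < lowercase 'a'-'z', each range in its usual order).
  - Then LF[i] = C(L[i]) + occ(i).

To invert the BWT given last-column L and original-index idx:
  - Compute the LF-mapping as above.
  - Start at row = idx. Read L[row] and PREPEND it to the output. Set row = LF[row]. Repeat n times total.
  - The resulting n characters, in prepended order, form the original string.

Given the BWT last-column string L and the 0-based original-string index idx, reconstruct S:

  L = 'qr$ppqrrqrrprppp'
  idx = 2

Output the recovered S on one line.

LF mapping: 7 10 0 1 2 8 11 12 9 13 14 3 15 4 5 6
Walk LF starting at row 2, prepending L[row]:
  step 1: row=2, L[2]='$', prepend. Next row=LF[2]=0
  step 2: row=0, L[0]='q', prepend. Next row=LF[0]=7
  step 3: row=7, L[7]='r', prepend. Next row=LF[7]=12
  step 4: row=12, L[12]='r', prepend. Next row=LF[12]=15
  step 5: row=15, L[15]='p', prepend. Next row=LF[15]=6
  step 6: row=6, L[6]='r', prepend. Next row=LF[6]=11
  step 7: row=11, L[11]='p', prepend. Next row=LF[11]=3
  step 8: row=3, L[3]='p', prepend. Next row=LF[3]=1
  step 9: row=1, L[1]='r', prepend. Next row=LF[1]=10
  step 10: row=10, L[10]='r', prepend. Next row=LF[10]=14
  step 11: row=14, L[14]='p', prepend. Next row=LF[14]=5
  step 12: row=5, L[5]='q', prepend. Next row=LF[5]=8
  step 13: row=8, L[8]='q', prepend. Next row=LF[8]=9
  step 14: row=9, L[9]='r', prepend. Next row=LF[9]=13
  step 15: row=13, L[13]='p', prepend. Next row=LF[13]=4
  step 16: row=4, L[4]='p', prepend. Next row=LF[4]=2
Reversed output: pprqqprrpprprrq$

Answer: pprqqprrpprprrq$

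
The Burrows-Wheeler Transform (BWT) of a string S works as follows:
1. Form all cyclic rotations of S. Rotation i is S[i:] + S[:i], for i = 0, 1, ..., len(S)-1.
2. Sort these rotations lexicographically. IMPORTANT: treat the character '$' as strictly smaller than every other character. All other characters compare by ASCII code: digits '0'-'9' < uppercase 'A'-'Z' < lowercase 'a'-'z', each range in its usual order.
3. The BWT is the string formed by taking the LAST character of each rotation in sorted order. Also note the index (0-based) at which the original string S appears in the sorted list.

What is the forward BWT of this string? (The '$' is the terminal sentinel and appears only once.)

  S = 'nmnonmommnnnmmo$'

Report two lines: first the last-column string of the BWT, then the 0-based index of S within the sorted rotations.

All 16 rotations (rotation i = S[i:]+S[:i]):
  rot[0] = nmnonmommnnnmmo$
  rot[1] = mnonmommnnnmmo$n
  rot[2] = nonmommnnnmmo$nm
  rot[3] = onmommnnnmmo$nmn
  rot[4] = nmommnnnmmo$nmno
  rot[5] = mommnnnmmo$nmnon
  rot[6] = ommnnnmmo$nmnonm
  rot[7] = mmnnnmmo$nmnonmo
  rot[8] = mnnnmmo$nmnonmom
  rot[9] = nnnmmo$nmnonmomm
  rot[10] = nnmmo$nmnonmommn
  rot[11] = nmmo$nmnonmommnn
  rot[12] = mmo$nmnonmommnnn
  rot[13] = mo$nmnonmommnnnm
  rot[14] = o$nmnonmommnnnmm
  rot[15] = $nmnonmommnnnmmo
Sorted (with $ < everything):
  sorted[0] = $nmnonmommnnnmmo  (last char: 'o')
  sorted[1] = mmnnnmmo$nmnonmo  (last char: 'o')
  sorted[2] = mmo$nmnonmommnnn  (last char: 'n')
  sorted[3] = mnnnmmo$nmnonmom  (last char: 'm')
  sorted[4] = mnonmommnnnmmo$n  (last char: 'n')
  sorted[5] = mo$nmnonmommnnnm  (last char: 'm')
  sorted[6] = mommnnnmmo$nmnon  (last char: 'n')
  sorted[7] = nmmo$nmnonmommnn  (last char: 'n')
  sorted[8] = nmnonmommnnnmmo$  (last char: '$')
  sorted[9] = nmommnnnmmo$nmno  (last char: 'o')
  sorted[10] = nnmmo$nmnonmommn  (last char: 'n')
  sorted[11] = nnnmmo$nmnonmomm  (last char: 'm')
  sorted[12] = nonmommnnnmmo$nm  (last char: 'm')
  sorted[13] = o$nmnonmommnnnmm  (last char: 'm')
  sorted[14] = ommnnnmmo$nmnonm  (last char: 'm')
  sorted[15] = onmommnnnmmo$nmn  (last char: 'n')
Last column: oonmnmnn$onmmmmn
Original string S is at sorted index 8

Answer: oonmnmnn$onmmmmn
8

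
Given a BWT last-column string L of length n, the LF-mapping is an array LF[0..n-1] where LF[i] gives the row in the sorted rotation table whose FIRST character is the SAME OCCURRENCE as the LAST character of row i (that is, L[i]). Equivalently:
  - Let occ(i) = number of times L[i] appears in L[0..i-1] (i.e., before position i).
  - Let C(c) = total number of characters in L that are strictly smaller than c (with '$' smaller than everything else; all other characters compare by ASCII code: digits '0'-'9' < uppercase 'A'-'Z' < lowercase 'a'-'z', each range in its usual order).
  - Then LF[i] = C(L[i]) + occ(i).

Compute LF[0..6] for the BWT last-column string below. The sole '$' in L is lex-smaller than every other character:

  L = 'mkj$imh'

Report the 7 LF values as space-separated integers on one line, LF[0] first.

Char counts: '$':1, 'h':1, 'i':1, 'j':1, 'k':1, 'm':2
C (first-col start): C('$')=0, C('h')=1, C('i')=2, C('j')=3, C('k')=4, C('m')=5
L[0]='m': occ=0, LF[0]=C('m')+0=5+0=5
L[1]='k': occ=0, LF[1]=C('k')+0=4+0=4
L[2]='j': occ=0, LF[2]=C('j')+0=3+0=3
L[3]='$': occ=0, LF[3]=C('$')+0=0+0=0
L[4]='i': occ=0, LF[4]=C('i')+0=2+0=2
L[5]='m': occ=1, LF[5]=C('m')+1=5+1=6
L[6]='h': occ=0, LF[6]=C('h')+0=1+0=1

Answer: 5 4 3 0 2 6 1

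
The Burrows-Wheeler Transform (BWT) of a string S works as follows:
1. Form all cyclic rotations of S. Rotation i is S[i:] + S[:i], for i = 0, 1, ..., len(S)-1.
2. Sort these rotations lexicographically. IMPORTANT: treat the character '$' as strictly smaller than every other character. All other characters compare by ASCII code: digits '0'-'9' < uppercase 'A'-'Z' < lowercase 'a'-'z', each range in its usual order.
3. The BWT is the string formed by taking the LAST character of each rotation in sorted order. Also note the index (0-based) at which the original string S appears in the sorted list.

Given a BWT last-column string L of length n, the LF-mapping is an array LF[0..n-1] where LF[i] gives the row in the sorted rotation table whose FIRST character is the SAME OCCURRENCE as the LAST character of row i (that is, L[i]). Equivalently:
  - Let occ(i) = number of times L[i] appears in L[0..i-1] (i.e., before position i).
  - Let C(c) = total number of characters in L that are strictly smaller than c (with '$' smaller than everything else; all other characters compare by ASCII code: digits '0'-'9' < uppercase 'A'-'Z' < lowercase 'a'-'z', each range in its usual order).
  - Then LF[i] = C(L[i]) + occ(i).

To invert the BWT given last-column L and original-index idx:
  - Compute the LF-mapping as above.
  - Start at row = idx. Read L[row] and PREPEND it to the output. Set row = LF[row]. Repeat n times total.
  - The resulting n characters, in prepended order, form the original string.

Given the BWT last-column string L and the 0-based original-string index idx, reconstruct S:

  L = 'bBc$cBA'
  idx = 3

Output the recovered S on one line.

Answer: BcBAcb$

Derivation:
LF mapping: 4 2 5 0 6 3 1
Walk LF starting at row 3, prepending L[row]:
  step 1: row=3, L[3]='$', prepend. Next row=LF[3]=0
  step 2: row=0, L[0]='b', prepend. Next row=LF[0]=4
  step 3: row=4, L[4]='c', prepend. Next row=LF[4]=6
  step 4: row=6, L[6]='A', prepend. Next row=LF[6]=1
  step 5: row=1, L[1]='B', prepend. Next row=LF[1]=2
  step 6: row=2, L[2]='c', prepend. Next row=LF[2]=5
  step 7: row=5, L[5]='B', prepend. Next row=LF[5]=3
Reversed output: BcBAcb$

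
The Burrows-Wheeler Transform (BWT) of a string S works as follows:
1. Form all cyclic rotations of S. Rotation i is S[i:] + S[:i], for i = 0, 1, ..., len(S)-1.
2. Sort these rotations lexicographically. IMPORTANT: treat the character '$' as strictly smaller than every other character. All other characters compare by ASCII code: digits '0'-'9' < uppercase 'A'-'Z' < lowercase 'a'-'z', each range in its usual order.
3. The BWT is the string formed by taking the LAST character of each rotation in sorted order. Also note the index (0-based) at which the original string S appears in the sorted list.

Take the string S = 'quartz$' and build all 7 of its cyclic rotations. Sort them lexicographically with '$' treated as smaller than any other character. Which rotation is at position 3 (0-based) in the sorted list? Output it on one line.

All 7 rotations (rotation i = S[i:]+S[:i]):
  rot[0] = quartz$
  rot[1] = uartz$q
  rot[2] = artz$qu
  rot[3] = rtz$qua
  rot[4] = tz$quar
  rot[5] = z$quart
  rot[6] = $quartz
Sorted (with $ < everything):
  sorted[0] = $quartz
  sorted[1] = artz$qu
  sorted[2] = quartz$
  sorted[3] = rtz$qua
  sorted[4] = tz$quar
  sorted[5] = uartz$q
  sorted[6] = z$quart
sorted[3] = rtz$qua

Answer: rtz$qua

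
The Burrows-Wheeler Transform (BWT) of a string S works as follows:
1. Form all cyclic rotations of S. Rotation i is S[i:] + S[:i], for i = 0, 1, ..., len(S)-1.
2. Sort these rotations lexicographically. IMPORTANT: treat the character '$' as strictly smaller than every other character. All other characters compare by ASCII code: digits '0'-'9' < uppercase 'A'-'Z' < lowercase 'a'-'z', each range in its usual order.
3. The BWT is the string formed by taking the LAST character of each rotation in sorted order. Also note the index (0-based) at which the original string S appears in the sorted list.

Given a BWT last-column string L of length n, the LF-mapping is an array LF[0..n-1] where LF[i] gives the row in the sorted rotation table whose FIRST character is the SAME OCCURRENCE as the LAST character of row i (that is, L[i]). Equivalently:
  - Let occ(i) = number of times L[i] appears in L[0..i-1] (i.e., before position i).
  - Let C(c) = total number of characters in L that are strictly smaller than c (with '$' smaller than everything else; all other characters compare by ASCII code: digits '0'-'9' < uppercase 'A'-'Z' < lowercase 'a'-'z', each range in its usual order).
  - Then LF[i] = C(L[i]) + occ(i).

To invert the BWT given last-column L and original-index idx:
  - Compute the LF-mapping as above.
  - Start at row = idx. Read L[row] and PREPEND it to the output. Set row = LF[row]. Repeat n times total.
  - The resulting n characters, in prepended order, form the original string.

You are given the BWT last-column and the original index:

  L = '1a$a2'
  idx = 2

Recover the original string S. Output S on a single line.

Answer: 2aa1$

Derivation:
LF mapping: 1 3 0 4 2
Walk LF starting at row 2, prepending L[row]:
  step 1: row=2, L[2]='$', prepend. Next row=LF[2]=0
  step 2: row=0, L[0]='1', prepend. Next row=LF[0]=1
  step 3: row=1, L[1]='a', prepend. Next row=LF[1]=3
  step 4: row=3, L[3]='a', prepend. Next row=LF[3]=4
  step 5: row=4, L[4]='2', prepend. Next row=LF[4]=2
Reversed output: 2aa1$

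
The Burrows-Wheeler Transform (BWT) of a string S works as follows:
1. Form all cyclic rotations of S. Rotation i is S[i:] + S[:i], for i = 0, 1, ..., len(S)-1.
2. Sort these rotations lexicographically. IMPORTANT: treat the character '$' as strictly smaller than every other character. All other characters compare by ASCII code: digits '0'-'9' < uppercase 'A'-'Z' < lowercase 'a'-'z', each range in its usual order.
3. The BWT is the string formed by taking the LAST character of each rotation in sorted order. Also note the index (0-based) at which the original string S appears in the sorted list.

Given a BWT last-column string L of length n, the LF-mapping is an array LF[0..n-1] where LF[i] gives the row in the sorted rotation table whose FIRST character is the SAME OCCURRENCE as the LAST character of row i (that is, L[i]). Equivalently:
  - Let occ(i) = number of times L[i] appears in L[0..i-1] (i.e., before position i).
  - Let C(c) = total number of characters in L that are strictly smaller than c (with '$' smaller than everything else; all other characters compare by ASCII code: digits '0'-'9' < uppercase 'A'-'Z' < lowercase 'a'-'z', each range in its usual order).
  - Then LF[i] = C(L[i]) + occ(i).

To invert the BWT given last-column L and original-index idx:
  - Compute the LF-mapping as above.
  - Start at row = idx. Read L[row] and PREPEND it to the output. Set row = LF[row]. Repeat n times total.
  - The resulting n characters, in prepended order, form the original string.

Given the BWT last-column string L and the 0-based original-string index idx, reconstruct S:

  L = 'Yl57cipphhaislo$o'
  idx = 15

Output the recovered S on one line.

LF mapping: 3 10 1 2 5 8 14 15 6 7 4 9 16 11 12 0 13
Walk LF starting at row 15, prepending L[row]:
  step 1: row=15, L[15]='$', prepend. Next row=LF[15]=0
  step 2: row=0, L[0]='Y', prepend. Next row=LF[0]=3
  step 3: row=3, L[3]='7', prepend. Next row=LF[3]=2
  step 4: row=2, L[2]='5', prepend. Next row=LF[2]=1
  step 5: row=1, L[1]='l', prepend. Next row=LF[1]=10
  step 6: row=10, L[10]='a', prepend. Next row=LF[10]=4
  step 7: row=4, L[4]='c', prepend. Next row=LF[4]=5
  step 8: row=5, L[5]='i', prepend. Next row=LF[5]=8
  step 9: row=8, L[8]='h', prepend. Next row=LF[8]=6
  step 10: row=6, L[6]='p', prepend. Next row=LF[6]=14
  step 11: row=14, L[14]='o', prepend. Next row=LF[14]=12
  step 12: row=12, L[12]='s', prepend. Next row=LF[12]=16
  step 13: row=16, L[16]='o', prepend. Next row=LF[16]=13
  step 14: row=13, L[13]='l', prepend. Next row=LF[13]=11
  step 15: row=11, L[11]='i', prepend. Next row=LF[11]=9
  step 16: row=9, L[9]='h', prepend. Next row=LF[9]=7
  step 17: row=7, L[7]='p', prepend. Next row=LF[7]=15
Reversed output: philosophical57Y$

Answer: philosophical57Y$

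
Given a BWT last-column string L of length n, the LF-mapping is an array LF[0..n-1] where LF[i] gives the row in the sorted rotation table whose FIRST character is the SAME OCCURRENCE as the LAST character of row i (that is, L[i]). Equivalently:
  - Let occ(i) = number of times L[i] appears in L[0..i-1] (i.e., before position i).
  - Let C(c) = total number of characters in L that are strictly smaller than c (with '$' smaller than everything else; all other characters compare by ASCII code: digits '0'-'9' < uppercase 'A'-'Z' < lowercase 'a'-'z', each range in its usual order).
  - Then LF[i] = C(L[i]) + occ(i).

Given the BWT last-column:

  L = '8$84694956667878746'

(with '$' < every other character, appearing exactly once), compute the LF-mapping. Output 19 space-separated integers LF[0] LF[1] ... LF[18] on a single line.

Answer: 13 0 14 1 5 17 2 18 4 6 7 8 10 15 11 16 12 3 9

Derivation:
Char counts: '$':1, '4':3, '5':1, '6':5, '7':3, '8':4, '9':2
C (first-col start): C('$')=0, C('4')=1, C('5')=4, C('6')=5, C('7')=10, C('8')=13, C('9')=17
L[0]='8': occ=0, LF[0]=C('8')+0=13+0=13
L[1]='$': occ=0, LF[1]=C('$')+0=0+0=0
L[2]='8': occ=1, LF[2]=C('8')+1=13+1=14
L[3]='4': occ=0, LF[3]=C('4')+0=1+0=1
L[4]='6': occ=0, LF[4]=C('6')+0=5+0=5
L[5]='9': occ=0, LF[5]=C('9')+0=17+0=17
L[6]='4': occ=1, LF[6]=C('4')+1=1+1=2
L[7]='9': occ=1, LF[7]=C('9')+1=17+1=18
L[8]='5': occ=0, LF[8]=C('5')+0=4+0=4
L[9]='6': occ=1, LF[9]=C('6')+1=5+1=6
L[10]='6': occ=2, LF[10]=C('6')+2=5+2=7
L[11]='6': occ=3, LF[11]=C('6')+3=5+3=8
L[12]='7': occ=0, LF[12]=C('7')+0=10+0=10
L[13]='8': occ=2, LF[13]=C('8')+2=13+2=15
L[14]='7': occ=1, LF[14]=C('7')+1=10+1=11
L[15]='8': occ=3, LF[15]=C('8')+3=13+3=16
L[16]='7': occ=2, LF[16]=C('7')+2=10+2=12
L[17]='4': occ=2, LF[17]=C('4')+2=1+2=3
L[18]='6': occ=4, LF[18]=C('6')+4=5+4=9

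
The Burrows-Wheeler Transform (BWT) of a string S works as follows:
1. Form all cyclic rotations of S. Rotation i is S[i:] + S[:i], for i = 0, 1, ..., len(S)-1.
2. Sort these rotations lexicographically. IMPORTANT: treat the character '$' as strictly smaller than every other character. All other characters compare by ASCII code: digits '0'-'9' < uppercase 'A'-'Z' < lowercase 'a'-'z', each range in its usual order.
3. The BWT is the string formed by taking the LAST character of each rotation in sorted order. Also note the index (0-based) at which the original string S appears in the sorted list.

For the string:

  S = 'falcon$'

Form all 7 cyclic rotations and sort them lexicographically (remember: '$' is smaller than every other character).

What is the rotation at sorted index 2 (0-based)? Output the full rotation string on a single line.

All 7 rotations (rotation i = S[i:]+S[:i]):
  rot[0] = falcon$
  rot[1] = alcon$f
  rot[2] = lcon$fa
  rot[3] = con$fal
  rot[4] = on$falc
  rot[5] = n$falco
  rot[6] = $falcon
Sorted (with $ < everything):
  sorted[0] = $falcon
  sorted[1] = alcon$f
  sorted[2] = con$fal
  sorted[3] = falcon$
  sorted[4] = lcon$fa
  sorted[5] = n$falco
  sorted[6] = on$falc
sorted[2] = con$fal

Answer: con$fal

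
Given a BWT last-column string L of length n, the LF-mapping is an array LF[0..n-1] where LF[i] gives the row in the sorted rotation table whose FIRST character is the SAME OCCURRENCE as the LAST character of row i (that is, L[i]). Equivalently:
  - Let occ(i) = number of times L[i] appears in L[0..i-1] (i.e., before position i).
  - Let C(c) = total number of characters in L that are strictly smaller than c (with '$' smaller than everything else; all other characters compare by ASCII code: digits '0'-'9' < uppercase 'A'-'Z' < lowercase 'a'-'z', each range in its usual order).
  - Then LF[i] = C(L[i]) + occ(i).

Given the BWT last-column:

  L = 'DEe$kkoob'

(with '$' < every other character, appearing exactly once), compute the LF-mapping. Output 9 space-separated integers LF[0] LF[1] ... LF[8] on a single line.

Char counts: '$':1, 'D':1, 'E':1, 'b':1, 'e':1, 'k':2, 'o':2
C (first-col start): C('$')=0, C('D')=1, C('E')=2, C('b')=3, C('e')=4, C('k')=5, C('o')=7
L[0]='D': occ=0, LF[0]=C('D')+0=1+0=1
L[1]='E': occ=0, LF[1]=C('E')+0=2+0=2
L[2]='e': occ=0, LF[2]=C('e')+0=4+0=4
L[3]='$': occ=0, LF[3]=C('$')+0=0+0=0
L[4]='k': occ=0, LF[4]=C('k')+0=5+0=5
L[5]='k': occ=1, LF[5]=C('k')+1=5+1=6
L[6]='o': occ=0, LF[6]=C('o')+0=7+0=7
L[7]='o': occ=1, LF[7]=C('o')+1=7+1=8
L[8]='b': occ=0, LF[8]=C('b')+0=3+0=3

Answer: 1 2 4 0 5 6 7 8 3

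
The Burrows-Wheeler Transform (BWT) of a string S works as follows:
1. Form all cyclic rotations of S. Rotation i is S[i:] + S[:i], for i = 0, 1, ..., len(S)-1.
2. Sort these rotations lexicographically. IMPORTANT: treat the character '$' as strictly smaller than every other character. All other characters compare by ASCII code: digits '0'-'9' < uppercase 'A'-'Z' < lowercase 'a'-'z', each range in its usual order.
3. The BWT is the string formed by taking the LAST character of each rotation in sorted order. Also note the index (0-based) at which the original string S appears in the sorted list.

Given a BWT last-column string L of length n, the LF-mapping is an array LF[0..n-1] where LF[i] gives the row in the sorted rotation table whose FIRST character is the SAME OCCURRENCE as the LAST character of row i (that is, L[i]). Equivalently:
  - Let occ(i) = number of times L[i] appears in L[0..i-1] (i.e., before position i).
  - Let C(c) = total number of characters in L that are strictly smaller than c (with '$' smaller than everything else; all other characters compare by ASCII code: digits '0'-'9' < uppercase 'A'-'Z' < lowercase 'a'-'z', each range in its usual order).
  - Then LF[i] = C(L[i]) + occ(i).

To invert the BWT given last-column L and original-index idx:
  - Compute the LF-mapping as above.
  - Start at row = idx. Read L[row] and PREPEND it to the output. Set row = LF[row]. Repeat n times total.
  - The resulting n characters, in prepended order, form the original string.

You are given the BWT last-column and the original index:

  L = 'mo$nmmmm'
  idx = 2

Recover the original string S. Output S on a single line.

LF mapping: 1 7 0 6 2 3 4 5
Walk LF starting at row 2, prepending L[row]:
  step 1: row=2, L[2]='$', prepend. Next row=LF[2]=0
  step 2: row=0, L[0]='m', prepend. Next row=LF[0]=1
  step 3: row=1, L[1]='o', prepend. Next row=LF[1]=7
  step 4: row=7, L[7]='m', prepend. Next row=LF[7]=5
  step 5: row=5, L[5]='m', prepend. Next row=LF[5]=3
  step 6: row=3, L[3]='n', prepend. Next row=LF[3]=6
  step 7: row=6, L[6]='m', prepend. Next row=LF[6]=4
  step 8: row=4, L[4]='m', prepend. Next row=LF[4]=2
Reversed output: mmnmmom$

Answer: mmnmmom$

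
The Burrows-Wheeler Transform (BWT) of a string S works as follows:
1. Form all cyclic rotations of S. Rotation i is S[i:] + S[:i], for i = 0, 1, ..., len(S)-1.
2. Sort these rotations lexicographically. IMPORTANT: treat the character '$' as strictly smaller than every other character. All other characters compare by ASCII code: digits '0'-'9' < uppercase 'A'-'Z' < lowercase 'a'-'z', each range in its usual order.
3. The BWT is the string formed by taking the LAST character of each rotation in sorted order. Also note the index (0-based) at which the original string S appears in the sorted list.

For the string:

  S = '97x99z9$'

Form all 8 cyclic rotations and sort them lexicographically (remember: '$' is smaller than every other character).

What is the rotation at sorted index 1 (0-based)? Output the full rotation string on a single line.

Answer: 7x99z9$9

Derivation:
All 8 rotations (rotation i = S[i:]+S[:i]):
  rot[0] = 97x99z9$
  rot[1] = 7x99z9$9
  rot[2] = x99z9$97
  rot[3] = 99z9$97x
  rot[4] = 9z9$97x9
  rot[5] = z9$97x99
  rot[6] = 9$97x99z
  rot[7] = $97x99z9
Sorted (with $ < everything):
  sorted[0] = $97x99z9
  sorted[1] = 7x99z9$9
  sorted[2] = 9$97x99z
  sorted[3] = 97x99z9$
  sorted[4] = 99z9$97x
  sorted[5] = 9z9$97x9
  sorted[6] = x99z9$97
  sorted[7] = z9$97x99
sorted[1] = 7x99z9$9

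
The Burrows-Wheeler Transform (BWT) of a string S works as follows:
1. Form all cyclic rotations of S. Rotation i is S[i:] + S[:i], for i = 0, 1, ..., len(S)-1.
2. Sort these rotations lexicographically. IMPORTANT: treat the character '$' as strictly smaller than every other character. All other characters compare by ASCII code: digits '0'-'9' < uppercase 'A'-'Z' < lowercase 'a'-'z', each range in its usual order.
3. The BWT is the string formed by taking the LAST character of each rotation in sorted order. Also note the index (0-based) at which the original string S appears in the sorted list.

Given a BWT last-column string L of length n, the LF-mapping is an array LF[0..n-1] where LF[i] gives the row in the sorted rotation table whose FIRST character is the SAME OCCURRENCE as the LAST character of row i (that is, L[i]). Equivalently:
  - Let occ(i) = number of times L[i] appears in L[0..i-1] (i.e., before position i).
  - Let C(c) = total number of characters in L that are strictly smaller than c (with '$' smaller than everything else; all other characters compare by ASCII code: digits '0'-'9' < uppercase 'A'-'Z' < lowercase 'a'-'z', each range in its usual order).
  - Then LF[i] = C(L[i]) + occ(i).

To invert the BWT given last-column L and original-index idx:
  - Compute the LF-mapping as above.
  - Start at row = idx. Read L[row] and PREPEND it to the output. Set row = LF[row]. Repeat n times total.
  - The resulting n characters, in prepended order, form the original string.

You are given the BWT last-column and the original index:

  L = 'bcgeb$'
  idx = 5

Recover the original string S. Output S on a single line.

LF mapping: 1 3 5 4 2 0
Walk LF starting at row 5, prepending L[row]:
  step 1: row=5, L[5]='$', prepend. Next row=LF[5]=0
  step 2: row=0, L[0]='b', prepend. Next row=LF[0]=1
  step 3: row=1, L[1]='c', prepend. Next row=LF[1]=3
  step 4: row=3, L[3]='e', prepend. Next row=LF[3]=4
  step 5: row=4, L[4]='b', prepend. Next row=LF[4]=2
  step 6: row=2, L[2]='g', prepend. Next row=LF[2]=5
Reversed output: gbecb$

Answer: gbecb$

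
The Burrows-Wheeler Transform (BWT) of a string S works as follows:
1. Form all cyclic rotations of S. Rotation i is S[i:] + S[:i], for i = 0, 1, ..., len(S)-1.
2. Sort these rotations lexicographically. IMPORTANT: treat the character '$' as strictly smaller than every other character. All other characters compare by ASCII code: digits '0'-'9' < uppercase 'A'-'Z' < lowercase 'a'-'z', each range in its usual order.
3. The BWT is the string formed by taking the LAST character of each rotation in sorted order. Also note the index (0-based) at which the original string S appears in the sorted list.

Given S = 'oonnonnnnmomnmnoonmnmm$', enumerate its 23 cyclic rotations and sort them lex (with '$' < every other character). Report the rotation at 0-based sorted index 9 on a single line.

All 23 rotations (rotation i = S[i:]+S[:i]):
  rot[0] = oonnonnnnmomnmnoonmnmm$
  rot[1] = onnonnnnmomnmnoonmnmm$o
  rot[2] = nnonnnnmomnmnoonmnmm$oo
  rot[3] = nonnnnmomnmnoonmnmm$oon
  rot[4] = onnnnmomnmnoonmnmm$oonn
  rot[5] = nnnnmomnmnoonmnmm$oonno
  rot[6] = nnnmomnmnoonmnmm$oonnon
  rot[7] = nnmomnmnoonmnmm$oonnonn
  rot[8] = nmomnmnoonmnmm$oonnonnn
  rot[9] = momnmnoonmnmm$oonnonnnn
  rot[10] = omnmnoonmnmm$oonnonnnnm
  rot[11] = mnmnoonmnmm$oonnonnnnmo
  rot[12] = nmnoonmnmm$oonnonnnnmom
  rot[13] = mnoonmnmm$oonnonnnnmomn
  rot[14] = noonmnmm$oonnonnnnmomnm
  rot[15] = oonmnmm$oonnonnnnmomnmn
  rot[16] = onmnmm$oonnonnnnmomnmno
  rot[17] = nmnmm$oonnonnnnmomnmnoo
  rot[18] = mnmm$oonnonnnnmomnmnoon
  rot[19] = nmm$oonnonnnnmomnmnoonm
  rot[20] = mm$oonnonnnnmomnmnoonmn
  rot[21] = m$oonnonnnnmomnmnoonmnm
  rot[22] = $oonnonnnnmomnmnoonmnmm
Sorted (with $ < everything):
  sorted[0] = $oonnonnnnmomnmnoonmnmm
  sorted[1] = m$oonnonnnnmomnmnoonmnm
  sorted[2] = mm$oonnonnnnmomnmnoonmn
  sorted[3] = mnmm$oonnonnnnmomnmnoon
  sorted[4] = mnmnoonmnmm$oonnonnnnmo
  sorted[5] = mnoonmnmm$oonnonnnnmomn
  sorted[6] = momnmnoonmnmm$oonnonnnn
  sorted[7] = nmm$oonnonnnnmomnmnoonm
  sorted[8] = nmnmm$oonnonnnnmomnmnoo
  sorted[9] = nmnoonmnmm$oonnonnnnmom
  sorted[10] = nmomnmnoonmnmm$oonnonnn
  sorted[11] = nnmomnmnoonmnmm$oonnonn
  sorted[12] = nnnmomnmnoonmnmm$oonnon
  sorted[13] = nnnnmomnmnoonmnmm$oonno
  sorted[14] = nnonnnnmomnmnoonmnmm$oo
  sorted[15] = nonnnnmomnmnoonmnmm$oon
  sorted[16] = noonmnmm$oonnonnnnmomnm
  sorted[17] = omnmnoonmnmm$oonnonnnnm
  sorted[18] = onmnmm$oonnonnnnmomnmno
  sorted[19] = onnnnmomnmnoonmnmm$oonn
  sorted[20] = onnonnnnmomnmnoonmnmm$o
  sorted[21] = oonmnmm$oonnonnnnmomnmn
  sorted[22] = oonnonnnnmomnmnoonmnmm$
sorted[9] = nmnoonmnmm$oonnonnnnmom

Answer: nmnoonmnmm$oonnonnnnmom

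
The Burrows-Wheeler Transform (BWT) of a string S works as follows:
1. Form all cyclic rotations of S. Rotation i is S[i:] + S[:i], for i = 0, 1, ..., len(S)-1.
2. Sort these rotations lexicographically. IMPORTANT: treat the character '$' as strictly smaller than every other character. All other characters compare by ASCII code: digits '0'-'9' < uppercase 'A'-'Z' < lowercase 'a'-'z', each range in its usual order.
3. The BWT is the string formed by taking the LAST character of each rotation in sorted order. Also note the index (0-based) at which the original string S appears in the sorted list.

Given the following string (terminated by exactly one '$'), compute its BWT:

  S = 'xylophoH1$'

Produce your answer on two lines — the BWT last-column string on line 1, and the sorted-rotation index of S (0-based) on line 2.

Answer: 1Hopyhlo$x
8

Derivation:
All 10 rotations (rotation i = S[i:]+S[:i]):
  rot[0] = xylophoH1$
  rot[1] = ylophoH1$x
  rot[2] = lophoH1$xy
  rot[3] = ophoH1$xyl
  rot[4] = phoH1$xylo
  rot[5] = hoH1$xylop
  rot[6] = oH1$xyloph
  rot[7] = H1$xylopho
  rot[8] = 1$xylophoH
  rot[9] = $xylophoH1
Sorted (with $ < everything):
  sorted[0] = $xylophoH1  (last char: '1')
  sorted[1] = 1$xylophoH  (last char: 'H')
  sorted[2] = H1$xylopho  (last char: 'o')
  sorted[3] = hoH1$xylop  (last char: 'p')
  sorted[4] = lophoH1$xy  (last char: 'y')
  sorted[5] = oH1$xyloph  (last char: 'h')
  sorted[6] = ophoH1$xyl  (last char: 'l')
  sorted[7] = phoH1$xylo  (last char: 'o')
  sorted[8] = xylophoH1$  (last char: '$')
  sorted[9] = ylophoH1$x  (last char: 'x')
Last column: 1Hopyhlo$x
Original string S is at sorted index 8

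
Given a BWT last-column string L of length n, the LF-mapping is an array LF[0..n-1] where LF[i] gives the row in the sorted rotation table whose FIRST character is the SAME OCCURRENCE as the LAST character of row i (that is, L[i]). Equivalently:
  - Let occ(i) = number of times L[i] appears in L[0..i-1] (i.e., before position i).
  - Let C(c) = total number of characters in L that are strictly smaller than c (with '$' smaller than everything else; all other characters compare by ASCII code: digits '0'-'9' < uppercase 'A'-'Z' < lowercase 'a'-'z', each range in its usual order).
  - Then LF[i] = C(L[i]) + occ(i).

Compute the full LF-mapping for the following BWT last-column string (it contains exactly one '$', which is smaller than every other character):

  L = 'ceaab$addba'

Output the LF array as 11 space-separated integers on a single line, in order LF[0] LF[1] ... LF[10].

Answer: 7 10 1 2 5 0 3 8 9 6 4

Derivation:
Char counts: '$':1, 'a':4, 'b':2, 'c':1, 'd':2, 'e':1
C (first-col start): C('$')=0, C('a')=1, C('b')=5, C('c')=7, C('d')=8, C('e')=10
L[0]='c': occ=0, LF[0]=C('c')+0=7+0=7
L[1]='e': occ=0, LF[1]=C('e')+0=10+0=10
L[2]='a': occ=0, LF[2]=C('a')+0=1+0=1
L[3]='a': occ=1, LF[3]=C('a')+1=1+1=2
L[4]='b': occ=0, LF[4]=C('b')+0=5+0=5
L[5]='$': occ=0, LF[5]=C('$')+0=0+0=0
L[6]='a': occ=2, LF[6]=C('a')+2=1+2=3
L[7]='d': occ=0, LF[7]=C('d')+0=8+0=8
L[8]='d': occ=1, LF[8]=C('d')+1=8+1=9
L[9]='b': occ=1, LF[9]=C('b')+1=5+1=6
L[10]='a': occ=3, LF[10]=C('a')+3=1+3=4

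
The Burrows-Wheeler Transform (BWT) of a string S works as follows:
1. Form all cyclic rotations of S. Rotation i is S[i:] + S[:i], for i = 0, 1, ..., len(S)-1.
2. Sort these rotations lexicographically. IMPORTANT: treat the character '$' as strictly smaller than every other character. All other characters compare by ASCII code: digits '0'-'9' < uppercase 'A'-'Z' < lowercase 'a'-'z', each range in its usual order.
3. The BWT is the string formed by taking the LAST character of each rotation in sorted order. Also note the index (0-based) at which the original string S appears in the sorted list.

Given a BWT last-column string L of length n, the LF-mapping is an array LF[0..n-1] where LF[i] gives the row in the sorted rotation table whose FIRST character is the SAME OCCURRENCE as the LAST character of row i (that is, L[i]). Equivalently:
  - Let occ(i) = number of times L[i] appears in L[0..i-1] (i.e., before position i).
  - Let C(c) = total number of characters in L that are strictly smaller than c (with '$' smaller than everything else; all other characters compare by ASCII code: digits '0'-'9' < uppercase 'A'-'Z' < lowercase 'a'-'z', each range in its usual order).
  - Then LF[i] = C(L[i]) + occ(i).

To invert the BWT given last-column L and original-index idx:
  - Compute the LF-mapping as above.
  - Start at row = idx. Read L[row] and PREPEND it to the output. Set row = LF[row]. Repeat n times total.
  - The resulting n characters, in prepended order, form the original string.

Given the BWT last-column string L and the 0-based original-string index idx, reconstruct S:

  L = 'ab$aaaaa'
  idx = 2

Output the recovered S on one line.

LF mapping: 1 7 0 2 3 4 5 6
Walk LF starting at row 2, prepending L[row]:
  step 1: row=2, L[2]='$', prepend. Next row=LF[2]=0
  step 2: row=0, L[0]='a', prepend. Next row=LF[0]=1
  step 3: row=1, L[1]='b', prepend. Next row=LF[1]=7
  step 4: row=7, L[7]='a', prepend. Next row=LF[7]=6
  step 5: row=6, L[6]='a', prepend. Next row=LF[6]=5
  step 6: row=5, L[5]='a', prepend. Next row=LF[5]=4
  step 7: row=4, L[4]='a', prepend. Next row=LF[4]=3
  step 8: row=3, L[3]='a', prepend. Next row=LF[3]=2
Reversed output: aaaaaba$

Answer: aaaaaba$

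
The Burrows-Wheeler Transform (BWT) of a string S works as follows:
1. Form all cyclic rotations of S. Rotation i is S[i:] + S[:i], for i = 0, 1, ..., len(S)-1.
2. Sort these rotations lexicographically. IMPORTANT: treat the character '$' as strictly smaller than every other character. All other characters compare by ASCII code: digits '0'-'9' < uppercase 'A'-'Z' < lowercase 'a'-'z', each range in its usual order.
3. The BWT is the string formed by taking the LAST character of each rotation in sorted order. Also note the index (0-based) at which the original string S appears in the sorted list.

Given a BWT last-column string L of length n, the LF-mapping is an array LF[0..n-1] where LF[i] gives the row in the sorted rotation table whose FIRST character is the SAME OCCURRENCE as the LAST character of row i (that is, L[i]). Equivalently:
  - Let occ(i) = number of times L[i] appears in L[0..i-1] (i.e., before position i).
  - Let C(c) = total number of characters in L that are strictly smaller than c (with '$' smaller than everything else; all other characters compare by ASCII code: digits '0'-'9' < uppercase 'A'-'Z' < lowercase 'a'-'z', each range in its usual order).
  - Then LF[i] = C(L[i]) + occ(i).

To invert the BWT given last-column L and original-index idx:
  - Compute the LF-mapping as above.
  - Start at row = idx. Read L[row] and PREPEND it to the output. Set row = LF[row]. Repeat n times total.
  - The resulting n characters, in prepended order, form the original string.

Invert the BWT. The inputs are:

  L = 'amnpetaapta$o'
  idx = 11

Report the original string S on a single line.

LF mapping: 1 6 7 9 5 11 2 3 10 12 4 0 8
Walk LF starting at row 11, prepending L[row]:
  step 1: row=11, L[11]='$', prepend. Next row=LF[11]=0
  step 2: row=0, L[0]='a', prepend. Next row=LF[0]=1
  step 3: row=1, L[1]='m', prepend. Next row=LF[1]=6
  step 4: row=6, L[6]='a', prepend. Next row=LF[6]=2
  step 5: row=2, L[2]='n', prepend. Next row=LF[2]=7
  step 6: row=7, L[7]='a', prepend. Next row=LF[7]=3
  step 7: row=3, L[3]='p', prepend. Next row=LF[3]=9
  step 8: row=9, L[9]='t', prepend. Next row=LF[9]=12
  step 9: row=12, L[12]='o', prepend. Next row=LF[12]=8
  step 10: row=8, L[8]='p', prepend. Next row=LF[8]=10
  step 11: row=10, L[10]='a', prepend. Next row=LF[10]=4
  step 12: row=4, L[4]='e', prepend. Next row=LF[4]=5
  step 13: row=5, L[5]='t', prepend. Next row=LF[5]=11
Reversed output: teapotpanama$

Answer: teapotpanama$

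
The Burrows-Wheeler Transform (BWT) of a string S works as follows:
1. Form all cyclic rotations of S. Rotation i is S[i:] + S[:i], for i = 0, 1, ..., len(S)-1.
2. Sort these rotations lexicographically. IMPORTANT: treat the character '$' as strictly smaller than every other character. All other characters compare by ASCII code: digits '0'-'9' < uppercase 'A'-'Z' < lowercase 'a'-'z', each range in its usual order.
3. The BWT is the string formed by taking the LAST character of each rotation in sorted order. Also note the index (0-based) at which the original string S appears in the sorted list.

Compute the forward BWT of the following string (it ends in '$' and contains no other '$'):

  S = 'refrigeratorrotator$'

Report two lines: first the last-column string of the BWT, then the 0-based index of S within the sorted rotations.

All 20 rotations (rotation i = S[i:]+S[:i]):
  rot[0] = refrigeratorrotator$
  rot[1] = efrigeratorrotator$r
  rot[2] = frigeratorrotator$re
  rot[3] = rigeratorrotator$ref
  rot[4] = igeratorrotator$refr
  rot[5] = geratorrotator$refri
  rot[6] = eratorrotator$refrig
  rot[7] = ratorrotator$refrige
  rot[8] = atorrotator$refriger
  rot[9] = torrotator$refrigera
  rot[10] = orrotator$refrigerat
  rot[11] = rrotator$refrigerato
  rot[12] = rotator$refrigerator
  rot[13] = otator$refrigeratorr
  rot[14] = tator$refrigeratorro
  rot[15] = ator$refrigeratorrot
  rot[16] = tor$refrigeratorrota
  rot[17] = or$refrigeratorrotat
  rot[18] = r$refrigeratorrotato
  rot[19] = $refrigeratorrotator
Sorted (with $ < everything):
  sorted[0] = $refrigeratorrotator  (last char: 'r')
  sorted[1] = ator$refrigeratorrot  (last char: 't')
  sorted[2] = atorrotator$refriger  (last char: 'r')
  sorted[3] = efrigeratorrotator$r  (last char: 'r')
  sorted[4] = eratorrotator$refrig  (last char: 'g')
  sorted[5] = frigeratorrotator$re  (last char: 'e')
  sorted[6] = geratorrotator$refri  (last char: 'i')
  sorted[7] = igeratorrotator$refr  (last char: 'r')
  sorted[8] = or$refrigeratorrotat  (last char: 't')
  sorted[9] = orrotator$refrigerat  (last char: 't')
  sorted[10] = otator$refrigeratorr  (last char: 'r')
  sorted[11] = r$refrigeratorrotato  (last char: 'o')
  sorted[12] = ratorrotator$refrige  (last char: 'e')
  sorted[13] = refrigeratorrotator$  (last char: '$')
  sorted[14] = rigeratorrotator$ref  (last char: 'f')
  sorted[15] = rotator$refrigerator  (last char: 'r')
  sorted[16] = rrotator$refrigerato  (last char: 'o')
  sorted[17] = tator$refrigeratorro  (last char: 'o')
  sorted[18] = tor$refrigeratorrota  (last char: 'a')
  sorted[19] = torrotator$refrigera  (last char: 'a')
Last column: rtrrgeirttroe$frooaa
Original string S is at sorted index 13

Answer: rtrrgeirttroe$frooaa
13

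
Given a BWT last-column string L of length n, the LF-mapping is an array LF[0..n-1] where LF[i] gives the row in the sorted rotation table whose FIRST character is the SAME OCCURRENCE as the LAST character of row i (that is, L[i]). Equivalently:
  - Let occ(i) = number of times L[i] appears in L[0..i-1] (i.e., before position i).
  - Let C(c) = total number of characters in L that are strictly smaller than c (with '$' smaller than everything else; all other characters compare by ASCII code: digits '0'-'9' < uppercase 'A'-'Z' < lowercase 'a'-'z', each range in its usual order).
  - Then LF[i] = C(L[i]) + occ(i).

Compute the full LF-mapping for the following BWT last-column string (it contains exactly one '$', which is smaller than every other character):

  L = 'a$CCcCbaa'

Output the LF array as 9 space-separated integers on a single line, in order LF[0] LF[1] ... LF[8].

Answer: 4 0 1 2 8 3 7 5 6

Derivation:
Char counts: '$':1, 'C':3, 'a':3, 'b':1, 'c':1
C (first-col start): C('$')=0, C('C')=1, C('a')=4, C('b')=7, C('c')=8
L[0]='a': occ=0, LF[0]=C('a')+0=4+0=4
L[1]='$': occ=0, LF[1]=C('$')+0=0+0=0
L[2]='C': occ=0, LF[2]=C('C')+0=1+0=1
L[3]='C': occ=1, LF[3]=C('C')+1=1+1=2
L[4]='c': occ=0, LF[4]=C('c')+0=8+0=8
L[5]='C': occ=2, LF[5]=C('C')+2=1+2=3
L[6]='b': occ=0, LF[6]=C('b')+0=7+0=7
L[7]='a': occ=1, LF[7]=C('a')+1=4+1=5
L[8]='a': occ=2, LF[8]=C('a')+2=4+2=6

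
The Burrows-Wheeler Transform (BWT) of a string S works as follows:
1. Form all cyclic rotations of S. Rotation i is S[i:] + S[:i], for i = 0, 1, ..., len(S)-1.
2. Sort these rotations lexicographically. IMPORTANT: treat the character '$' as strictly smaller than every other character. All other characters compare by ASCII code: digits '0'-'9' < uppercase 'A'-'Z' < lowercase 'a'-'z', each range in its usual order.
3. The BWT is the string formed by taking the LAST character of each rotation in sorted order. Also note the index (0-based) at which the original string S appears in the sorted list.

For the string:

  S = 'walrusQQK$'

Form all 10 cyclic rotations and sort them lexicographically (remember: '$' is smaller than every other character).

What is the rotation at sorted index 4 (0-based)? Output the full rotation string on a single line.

Answer: alrusQQK$w

Derivation:
All 10 rotations (rotation i = S[i:]+S[:i]):
  rot[0] = walrusQQK$
  rot[1] = alrusQQK$w
  rot[2] = lrusQQK$wa
  rot[3] = rusQQK$wal
  rot[4] = usQQK$walr
  rot[5] = sQQK$walru
  rot[6] = QQK$walrus
  rot[7] = QK$walrusQ
  rot[8] = K$walrusQQ
  rot[9] = $walrusQQK
Sorted (with $ < everything):
  sorted[0] = $walrusQQK
  sorted[1] = K$walrusQQ
  sorted[2] = QK$walrusQ
  sorted[3] = QQK$walrus
  sorted[4] = alrusQQK$w
  sorted[5] = lrusQQK$wa
  sorted[6] = rusQQK$wal
  sorted[7] = sQQK$walru
  sorted[8] = usQQK$walr
  sorted[9] = walrusQQK$
sorted[4] = alrusQQK$w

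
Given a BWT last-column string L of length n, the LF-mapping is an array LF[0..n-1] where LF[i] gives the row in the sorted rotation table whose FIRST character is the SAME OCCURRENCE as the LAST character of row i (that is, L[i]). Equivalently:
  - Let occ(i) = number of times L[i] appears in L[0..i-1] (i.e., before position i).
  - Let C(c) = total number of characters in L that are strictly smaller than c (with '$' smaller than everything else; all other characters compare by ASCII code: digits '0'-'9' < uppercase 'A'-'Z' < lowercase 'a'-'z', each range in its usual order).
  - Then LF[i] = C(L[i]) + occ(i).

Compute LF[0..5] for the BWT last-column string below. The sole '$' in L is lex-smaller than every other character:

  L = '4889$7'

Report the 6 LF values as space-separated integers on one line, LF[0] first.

Answer: 1 3 4 5 0 2

Derivation:
Char counts: '$':1, '4':1, '7':1, '8':2, '9':1
C (first-col start): C('$')=0, C('4')=1, C('7')=2, C('8')=3, C('9')=5
L[0]='4': occ=0, LF[0]=C('4')+0=1+0=1
L[1]='8': occ=0, LF[1]=C('8')+0=3+0=3
L[2]='8': occ=1, LF[2]=C('8')+1=3+1=4
L[3]='9': occ=0, LF[3]=C('9')+0=5+0=5
L[4]='$': occ=0, LF[4]=C('$')+0=0+0=0
L[5]='7': occ=0, LF[5]=C('7')+0=2+0=2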